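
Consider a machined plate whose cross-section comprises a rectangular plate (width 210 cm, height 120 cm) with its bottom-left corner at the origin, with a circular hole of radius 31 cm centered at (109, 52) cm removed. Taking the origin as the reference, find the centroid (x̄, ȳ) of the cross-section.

plate: A = 210 × 120 = 25200.00, centroid at (105.00, 60.00).
hole: A = −π·31² = -3019.07, centroid at (109.00, 52.00).
ΣA = 22180.93 cm²
ΣAx̄ = (25200.00)(105.00) + (-3019.07)(109.00) = 2316921.31 cm³
ΣAȳ = (25200.00)(60.00) + (-3019.07)(52.00) = 1355008.33 cm³
x̄ = 2316921.31 / 22180.93 = 104.46 cm
ȳ = 1355008.33 / 22180.93 = 61.09 cm

x̄ = 104.46 cm, ȳ = 61.09 cm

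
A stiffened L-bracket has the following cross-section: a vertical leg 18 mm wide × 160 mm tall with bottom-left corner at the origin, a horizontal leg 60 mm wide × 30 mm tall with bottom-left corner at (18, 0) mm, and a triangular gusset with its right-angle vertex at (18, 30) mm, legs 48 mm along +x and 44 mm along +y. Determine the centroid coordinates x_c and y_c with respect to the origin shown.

vertical leg: A = 18 × 160 = 2880.00, centroid at (9.00, 80.00).
horizontal leg: A = 60 × 30 = 1800.00, centroid at (48.00, 15.00).
gusset: A = ½·48·44 = 1056.00, centroid at (34.00, 44.67).
ΣA = 5736.00 mm², ΣAx_c = 148224.00 mm³, ΣAy_c = 304568.00 mm³.
x_c = 148224.00/5736.00 = 25.84 mm; y_c = 304568.00/5736.00 = 53.10 mm.

x_c = 25.84 mm, y_c = 53.10 mm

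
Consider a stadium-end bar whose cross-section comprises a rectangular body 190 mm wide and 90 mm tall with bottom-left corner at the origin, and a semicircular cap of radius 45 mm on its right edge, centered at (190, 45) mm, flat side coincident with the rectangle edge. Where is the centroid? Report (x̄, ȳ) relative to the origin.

x̄ = 112.90 mm, ȳ = 45.00 mm

Part | A | x̄ᵢ | ȳᵢ | A·x̄ᵢ | A·ȳᵢ
rectangular body | 17100.00 | 95.00 | 45.00 | 1624500.00 | 769500.00
semicircular end | 3180.86 | 209.10 | 45.00 | 665113.89 | 143138.82
Σ | 20280.86 |  |  | 2289613.89 | 912638.82
x̄ = 2289613.89 / 20280.86 = 112.90 mm
ȳ = 912638.82 / 20280.86 = 45.00 mm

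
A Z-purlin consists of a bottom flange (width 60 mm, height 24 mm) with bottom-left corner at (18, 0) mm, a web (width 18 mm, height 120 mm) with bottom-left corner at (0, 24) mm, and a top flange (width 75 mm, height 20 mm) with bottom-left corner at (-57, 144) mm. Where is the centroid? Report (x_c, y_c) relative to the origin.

bottom flange: A = 60 × 24 = 1440.00, centroid at (48.00, 12.00).
web: A = 18 × 120 = 2160.00, centroid at (9.00, 84.00).
top flange: A = 75 × 20 = 1500.00, centroid at (-19.50, 154.00).
ΣA = 5100.00 mm², ΣAx_c = 59310.00 mm³, ΣAy_c = 429720.00 mm³.
x_c = 59310.00/5100.00 = 11.63 mm; y_c = 429720.00/5100.00 = 84.26 mm.

x_c = 11.63 mm, y_c = 84.26 mm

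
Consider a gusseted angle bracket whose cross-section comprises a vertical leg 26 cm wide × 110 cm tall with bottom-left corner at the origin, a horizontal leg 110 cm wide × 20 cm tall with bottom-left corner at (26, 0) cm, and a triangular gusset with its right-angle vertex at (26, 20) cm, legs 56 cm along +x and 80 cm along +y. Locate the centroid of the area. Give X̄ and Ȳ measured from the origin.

Part | A | x̄ᵢ | ȳᵢ | A·x̄ᵢ | A·ȳᵢ
vertical leg | 2860.00 | 13.00 | 55.00 | 37180.00 | 157300.00
horizontal leg | 2200.00 | 81.00 | 10.00 | 178200.00 | 22000.00
gusset | 2240.00 | 44.67 | 46.67 | 100053.33 | 104533.33
Σ | 7300.00 |  |  | 315433.33 | 283833.33
X̄ = 315433.33 / 7300.00 = 43.21 cm
Ȳ = 283833.33 / 7300.00 = 38.88 cm

X̄ = 43.21 cm, Ȳ = 38.88 cm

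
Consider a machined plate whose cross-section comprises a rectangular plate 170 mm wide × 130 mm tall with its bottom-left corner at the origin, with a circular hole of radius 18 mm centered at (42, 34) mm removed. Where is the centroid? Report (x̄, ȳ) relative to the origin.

x̄ = 87.08 mm, ȳ = 66.50 mm

Part | A | x̄ᵢ | ȳᵢ | A·x̄ᵢ | A·ȳᵢ
plate | 22100.00 | 85.00 | 65.00 | 1878500.00 | 1436500.00
hole | -1017.88 | 42.00 | 34.00 | -42750.79 | -34607.78
Σ | 21082.12 |  |  | 1835749.21 | 1401892.22
x̄ = 1835749.21 / 21082.12 = 87.08 mm
ȳ = 1401892.22 / 21082.12 = 66.50 mm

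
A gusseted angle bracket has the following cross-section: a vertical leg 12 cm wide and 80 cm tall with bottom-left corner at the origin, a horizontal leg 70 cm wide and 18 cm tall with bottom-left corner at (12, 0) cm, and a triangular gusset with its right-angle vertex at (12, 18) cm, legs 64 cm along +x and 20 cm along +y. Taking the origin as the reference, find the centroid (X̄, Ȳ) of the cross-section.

X̄ = 30.18 cm, Ȳ = 22.91 cm

Part | A | x̄ᵢ | ȳᵢ | A·x̄ᵢ | A·ȳᵢ
vertical leg | 960.00 | 6.00 | 40.00 | 5760.00 | 38400.00
horizontal leg | 1260.00 | 47.00 | 9.00 | 59220.00 | 11340.00
gusset | 640.00 | 33.33 | 24.67 | 21333.33 | 15786.67
Σ | 2860.00 |  |  | 86313.33 | 65526.67
X̄ = 86313.33 / 2860.00 = 30.18 cm
Ȳ = 65526.67 / 2860.00 = 22.91 cm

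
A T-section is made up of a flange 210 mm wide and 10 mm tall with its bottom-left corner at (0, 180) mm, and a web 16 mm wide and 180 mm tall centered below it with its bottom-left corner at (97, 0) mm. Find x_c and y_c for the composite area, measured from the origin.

web: A = 16 × 180 = 2880.00, centroid at (105.00, 90.00).
flange: A = 210 × 10 = 2100.00, centroid at (105.00, 185.00).
ΣA = 4980.00 mm²
ΣAx_c = (2880.00)(105.00) + (2100.00)(105.00) = 522900.00 mm³
ΣAy_c = (2880.00)(90.00) + (2100.00)(185.00) = 647700.00 mm³
x_c = 522900.00 / 4980.00 = 105.00 mm
y_c = 647700.00 / 4980.00 = 130.06 mm

x_c = 105.00 mm, y_c = 130.06 mm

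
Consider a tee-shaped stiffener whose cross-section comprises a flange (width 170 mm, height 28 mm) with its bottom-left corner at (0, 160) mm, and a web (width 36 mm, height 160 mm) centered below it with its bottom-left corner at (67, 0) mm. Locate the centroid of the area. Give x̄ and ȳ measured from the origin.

web: A = 36 × 160 = 5760.00, centroid at (85.00, 80.00).
flange: A = 170 × 28 = 4760.00, centroid at (85.00, 174.00).
ΣA = 10520.00 mm²
ΣAx̄ = (5760.00)(85.00) + (4760.00)(85.00) = 894200.00 mm³
ΣAȳ = (5760.00)(80.00) + (4760.00)(174.00) = 1289040.00 mm³
x̄ = 894200.00 / 10520.00 = 85.00 mm
ȳ = 1289040.00 / 10520.00 = 122.53 mm

x̄ = 85.00 mm, ȳ = 122.53 mm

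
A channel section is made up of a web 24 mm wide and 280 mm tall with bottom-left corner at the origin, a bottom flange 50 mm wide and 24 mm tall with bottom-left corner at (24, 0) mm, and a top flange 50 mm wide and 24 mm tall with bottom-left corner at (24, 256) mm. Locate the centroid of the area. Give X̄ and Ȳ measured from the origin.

web: A = 24 × 280 = 6720.00, centroid at (12.00, 140.00).
bottom flange: A = 50 × 24 = 1200.00, centroid at (49.00, 12.00).
top flange: A = 50 × 24 = 1200.00, centroid at (49.00, 268.00).
ΣA = 9120.00 mm², ΣAX̄ = 198240.00 mm³, ΣAȲ = 1276800.00 mm³.
X̄ = 198240.00/9120.00 = 21.74 mm; Ȳ = 1276800.00/9120.00 = 140.00 mm.

X̄ = 21.74 mm, Ȳ = 140.00 mm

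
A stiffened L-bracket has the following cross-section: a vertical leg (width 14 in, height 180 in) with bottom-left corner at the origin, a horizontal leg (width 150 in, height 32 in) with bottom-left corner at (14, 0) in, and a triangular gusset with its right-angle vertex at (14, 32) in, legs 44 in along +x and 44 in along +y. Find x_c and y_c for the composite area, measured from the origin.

vertical leg: A = 14 × 180 = 2520.00, centroid at (7.00, 90.00).
horizontal leg: A = 150 × 32 = 4800.00, centroid at (89.00, 16.00).
gusset: A = ½·44·44 = 968.00, centroid at (28.67, 46.67).
ΣA = 8288.00 in²
ΣAx_c = (2520.00)(7.00) + (4800.00)(89.00) + (968.00)(28.67) = 472589.33 in³
ΣAy_c = (2520.00)(90.00) + (4800.00)(16.00) + (968.00)(46.67) = 348773.33 in³
x_c = 472589.33 / 8288.00 = 57.02 in
y_c = 348773.33 / 8288.00 = 42.08 in

x_c = 57.02 in, y_c = 42.08 in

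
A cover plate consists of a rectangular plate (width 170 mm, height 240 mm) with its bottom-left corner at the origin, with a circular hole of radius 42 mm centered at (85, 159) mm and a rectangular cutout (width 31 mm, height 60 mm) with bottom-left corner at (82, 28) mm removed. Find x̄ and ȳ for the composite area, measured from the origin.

plate: A = 170 × 240 = 40800.00, centroid at (85.00, 120.00).
hole 1: A = −π·42² = -5541.77, centroid at (85.00, 159.00).
hole 2: A = −(31 × 60) = -1860.00, centroid at (97.50, 58.00).
ΣA = 33398.23 mm²
ΣAx̄ = (40800.00)(85.00) + (-5541.77)(85.00) + (-1860.00)(97.50) = 2815599.60 mm³
ΣAȳ = (40800.00)(120.00) + (-5541.77)(159.00) + (-1860.00)(58.00) = 3906978.66 mm³
x̄ = 2815599.60 / 33398.23 = 84.30 mm
ȳ = 3906978.66 / 33398.23 = 116.98 mm

x̄ = 84.30 mm, ȳ = 116.98 mm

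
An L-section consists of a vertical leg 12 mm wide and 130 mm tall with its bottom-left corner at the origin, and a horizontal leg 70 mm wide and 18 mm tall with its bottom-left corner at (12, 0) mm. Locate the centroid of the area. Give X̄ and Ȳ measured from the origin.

vertical leg: A = 12 × 130 = 1560.00, centroid at (6.00, 65.00).
horizontal leg: A = 70 × 18 = 1260.00, centroid at (47.00, 9.00).
ΣA = 2820.00 mm², ΣAX̄ = 68580.00 mm³, ΣAȲ = 112740.00 mm³.
X̄ = 68580.00/2820.00 = 24.32 mm; Ȳ = 112740.00/2820.00 = 39.98 mm.

X̄ = 24.32 mm, Ȳ = 39.98 mm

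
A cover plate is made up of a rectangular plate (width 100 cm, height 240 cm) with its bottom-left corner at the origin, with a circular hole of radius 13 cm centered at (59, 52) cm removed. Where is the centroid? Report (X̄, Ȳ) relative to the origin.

X̄ = 49.80 cm, Ȳ = 121.54 cm

Part | A | x̄ᵢ | ȳᵢ | A·x̄ᵢ | A·ȳᵢ
plate | 24000.00 | 50.00 | 120.00 | 1200000.00 | 2880000.00
hole | -530.93 | 59.00 | 52.00 | -31324.82 | -27608.32
Σ | 23469.07 |  |  | 1168675.18 | 2852391.68
X̄ = 1168675.18 / 23469.07 = 49.80 cm
Ȳ = 2852391.68 / 23469.07 = 121.54 cm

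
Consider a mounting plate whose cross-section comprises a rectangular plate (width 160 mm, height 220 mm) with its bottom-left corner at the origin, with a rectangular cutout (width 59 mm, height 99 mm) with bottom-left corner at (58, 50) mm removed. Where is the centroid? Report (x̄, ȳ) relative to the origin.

Part | A | x̄ᵢ | ȳᵢ | A·x̄ᵢ | A·ȳᵢ
plate | 35200.00 | 80.00 | 110.00 | 2816000.00 | 3872000.00
hole | -5841.00 | 87.50 | 99.50 | -511087.50 | -581179.50
Σ | 29359.00 |  |  | 2304912.50 | 3290820.50
x̄ = 2304912.50 / 29359.00 = 78.51 mm
ȳ = 3290820.50 / 29359.00 = 112.09 mm

x̄ = 78.51 mm, ȳ = 112.09 mm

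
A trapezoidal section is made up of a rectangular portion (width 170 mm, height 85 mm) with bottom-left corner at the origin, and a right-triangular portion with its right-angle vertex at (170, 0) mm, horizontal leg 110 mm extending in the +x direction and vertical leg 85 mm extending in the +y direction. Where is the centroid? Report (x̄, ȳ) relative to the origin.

rectangular portion: A = 170 × 85 = 14450.00, centroid at (85.00, 42.50).
triangular portion: A = ½·110·85 = 4675.00, centroid at (206.67, 28.33).
ΣA = 19125.00 mm²
ΣAx̄ = (14450.00)(85.00) + (4675.00)(206.67) = 2194416.67 mm³
ΣAȳ = (14450.00)(42.50) + (4675.00)(28.33) = 746583.33 mm³
x̄ = 2194416.67 / 19125.00 = 114.74 mm
ȳ = 746583.33 / 19125.00 = 39.04 mm

x̄ = 114.74 mm, ȳ = 39.04 mm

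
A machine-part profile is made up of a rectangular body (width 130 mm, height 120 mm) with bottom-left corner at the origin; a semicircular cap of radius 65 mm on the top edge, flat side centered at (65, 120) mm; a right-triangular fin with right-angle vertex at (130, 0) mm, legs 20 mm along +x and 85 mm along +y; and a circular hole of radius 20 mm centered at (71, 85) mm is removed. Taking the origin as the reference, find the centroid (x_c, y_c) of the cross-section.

x_c = 67.45 mm, y_c = 83.96 mm

Part | A | x̄ᵢ | ȳᵢ | A·x̄ᵢ | A·ȳᵢ
rectangular body | 15600.00 | 65.00 | 60.00 | 1014000.00 | 936000.00
semicircular top | 6636.61 | 65.00 | 147.59 | 431379.94 | 979477.07
triangular fin | 850.00 | 136.67 | 28.33 | 116166.67 | 24083.33
hole | -1256.64 | 71.00 | 85.00 | -89221.23 | -106814.15
Σ | 21829.98 |  |  | 1472325.38 | 1832746.25
x_c = 1472325.38 / 21829.98 = 67.45 mm
y_c = 1832746.25 / 21829.98 = 83.96 mm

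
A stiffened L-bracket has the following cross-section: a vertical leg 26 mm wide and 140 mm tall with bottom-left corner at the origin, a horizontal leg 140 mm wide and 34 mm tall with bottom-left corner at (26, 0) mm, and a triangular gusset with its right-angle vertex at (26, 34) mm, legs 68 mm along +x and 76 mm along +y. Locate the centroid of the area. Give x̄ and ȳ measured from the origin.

x̄ = 57.36 mm, ȳ = 44.52 mm

Part | A | x̄ᵢ | ȳᵢ | A·x̄ᵢ | A·ȳᵢ
vertical leg | 3640.00 | 13.00 | 70.00 | 47320.00 | 254800.00
horizontal leg | 4760.00 | 96.00 | 17.00 | 456960.00 | 80920.00
gusset | 2584.00 | 48.67 | 59.33 | 125754.67 | 153317.33
Σ | 10984.00 |  |  | 630034.67 | 489037.33
x̄ = 630034.67 / 10984.00 = 57.36 mm
ȳ = 489037.33 / 10984.00 = 44.52 mm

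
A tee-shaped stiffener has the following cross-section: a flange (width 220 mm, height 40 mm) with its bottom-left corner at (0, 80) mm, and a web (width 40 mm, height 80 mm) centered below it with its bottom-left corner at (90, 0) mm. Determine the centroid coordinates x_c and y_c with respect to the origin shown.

x_c = 110.00 mm, y_c = 84.00 mm

web: A = 40 × 80 = 3200.00, centroid at (110.00, 40.00).
flange: A = 220 × 40 = 8800.00, centroid at (110.00, 100.00).
ΣA = 12000.00 mm², ΣAx_c = 1320000.00 mm³, ΣAy_c = 1008000.00 mm³.
x_c = 1320000.00/12000.00 = 110.00 mm; y_c = 1008000.00/12000.00 = 84.00 mm.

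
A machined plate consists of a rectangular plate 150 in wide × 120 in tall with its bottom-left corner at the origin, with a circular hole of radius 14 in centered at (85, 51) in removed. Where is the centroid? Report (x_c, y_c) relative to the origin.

x_c = 74.65 in, y_c = 60.32 in

plate: A = 150 × 120 = 18000.00, centroid at (75.00, 60.00).
hole: A = −π·14² = -615.75, centroid at (85.00, 51.00).
ΣA = 17384.25 in², ΣAx_c = 1297661.07 in³, ΣAy_c = 1048596.64 in³.
x_c = 1297661.07/17384.25 = 74.65 in; y_c = 1048596.64/17384.25 = 60.32 in.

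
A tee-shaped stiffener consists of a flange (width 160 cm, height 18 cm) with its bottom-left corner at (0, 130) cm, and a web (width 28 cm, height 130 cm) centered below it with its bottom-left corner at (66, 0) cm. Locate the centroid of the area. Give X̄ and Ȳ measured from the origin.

Part | A | x̄ᵢ | ȳᵢ | A·x̄ᵢ | A·ȳᵢ
web | 3640.00 | 80.00 | 65.00 | 291200.00 | 236600.00
flange | 2880.00 | 80.00 | 139.00 | 230400.00 | 400320.00
Σ | 6520.00 |  |  | 521600.00 | 636920.00
X̄ = 521600.00 / 6520.00 = 80.00 cm
Ȳ = 636920.00 / 6520.00 = 97.69 cm

X̄ = 80.00 cm, Ȳ = 97.69 cm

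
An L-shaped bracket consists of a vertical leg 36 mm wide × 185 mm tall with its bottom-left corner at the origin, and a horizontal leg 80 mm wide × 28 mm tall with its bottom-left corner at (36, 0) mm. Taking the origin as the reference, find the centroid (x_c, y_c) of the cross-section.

x_c = 32.60 mm, y_c = 72.74 mm

vertical leg: A = 36 × 185 = 6660.00, centroid at (18.00, 92.50).
horizontal leg: A = 80 × 28 = 2240.00, centroid at (76.00, 14.00).
ΣA = 8900.00 mm², ΣAx_c = 290120.00 mm³, ΣAy_c = 647410.00 mm³.
x_c = 290120.00/8900.00 = 32.60 mm; y_c = 647410.00/8900.00 = 72.74 mm.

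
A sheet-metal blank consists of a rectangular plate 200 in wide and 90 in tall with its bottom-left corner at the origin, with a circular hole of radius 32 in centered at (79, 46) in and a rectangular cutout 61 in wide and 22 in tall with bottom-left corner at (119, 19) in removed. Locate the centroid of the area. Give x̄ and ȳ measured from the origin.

plate: A = 200 × 90 = 18000.00, centroid at (100.00, 45.00).
hole 1: A = −π·32² = -3216.99, centroid at (79.00, 46.00).
hole 2: A = −(61 × 22) = -1342.00, centroid at (149.50, 30.00).
ΣA = 13441.01 in², ΣAx̄ = 1345228.72 in³, ΣAȳ = 621758.42 in³.
x̄ = 1345228.72/13441.01 = 100.08 in; ȳ = 621758.42/13441.01 = 46.26 in.

x̄ = 100.08 in, ȳ = 46.26 in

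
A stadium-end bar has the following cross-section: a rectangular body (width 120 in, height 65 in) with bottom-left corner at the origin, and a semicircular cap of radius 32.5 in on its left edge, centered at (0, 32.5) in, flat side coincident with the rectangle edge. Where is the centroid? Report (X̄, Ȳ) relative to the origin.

X̄ = 47.06 in, Ȳ = 32.50 in

rectangular body: A = 120 × 65 = 7800.00, centroid at (60.00, 32.50).
semicircular end: A = ½π·32.5² = 1659.15, centroid at (-13.79, 32.50).
ΣA = 9459.15 in²
ΣAX̄ = (7800.00)(60.00) + (1659.15)(-13.79) = 445114.58 in³
ΣAȲ = (7800.00)(32.50) + (1659.15)(32.50) = 307422.49 in³
X̄ = 445114.58 / 9459.15 = 47.06 in
Ȳ = 307422.49 / 9459.15 = 32.50 in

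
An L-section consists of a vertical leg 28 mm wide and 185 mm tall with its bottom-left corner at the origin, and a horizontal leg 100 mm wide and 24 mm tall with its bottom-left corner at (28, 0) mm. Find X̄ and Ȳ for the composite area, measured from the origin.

Part | A | x̄ᵢ | ȳᵢ | A·x̄ᵢ | A·ȳᵢ
vertical leg | 5180.00 | 14.00 | 92.50 | 72520.00 | 479150.00
horizontal leg | 2400.00 | 78.00 | 12.00 | 187200.00 | 28800.00
Σ | 7580.00 |  |  | 259720.00 | 507950.00
X̄ = 259720.00 / 7580.00 = 34.26 mm
Ȳ = 507950.00 / 7580.00 = 67.01 mm

X̄ = 34.26 mm, Ȳ = 67.01 mm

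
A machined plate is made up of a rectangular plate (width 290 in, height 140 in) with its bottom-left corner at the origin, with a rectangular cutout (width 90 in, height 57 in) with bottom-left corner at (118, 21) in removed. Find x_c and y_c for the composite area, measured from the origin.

plate: A = 290 × 140 = 40600.00, centroid at (145.00, 70.00).
hole: A = −(90 × 57) = -5130.00, centroid at (163.00, 49.50).
ΣA = 35470.00 in²
ΣAx_c = (40600.00)(145.00) + (-5130.00)(163.00) = 5050810.00 in³
ΣAy_c = (40600.00)(70.00) + (-5130.00)(49.50) = 2588065.00 in³
x_c = 5050810.00 / 35470.00 = 142.40 in
y_c = 2588065.00 / 35470.00 = 72.96 in

x_c = 142.40 in, y_c = 72.96 in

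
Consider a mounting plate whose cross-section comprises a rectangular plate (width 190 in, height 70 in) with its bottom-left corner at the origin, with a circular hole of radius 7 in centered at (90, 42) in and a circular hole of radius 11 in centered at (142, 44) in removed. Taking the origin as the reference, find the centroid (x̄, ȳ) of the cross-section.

Part | A | x̄ᵢ | ȳᵢ | A·x̄ᵢ | A·ȳᵢ
plate | 13300.00 | 95.00 | 35.00 | 1263500.00 | 465500.00
hole 1 | -153.94 | 90.00 | 42.00 | -13854.42 | -6465.40
hole 2 | -380.13 | 142.00 | 44.00 | -53978.84 | -16725.84
Σ | 12765.93 |  |  | 1195666.73 | 442308.76
x̄ = 1195666.73 / 12765.93 = 93.66 in
ȳ = 442308.76 / 12765.93 = 34.65 in

x̄ = 93.66 in, ȳ = 34.65 in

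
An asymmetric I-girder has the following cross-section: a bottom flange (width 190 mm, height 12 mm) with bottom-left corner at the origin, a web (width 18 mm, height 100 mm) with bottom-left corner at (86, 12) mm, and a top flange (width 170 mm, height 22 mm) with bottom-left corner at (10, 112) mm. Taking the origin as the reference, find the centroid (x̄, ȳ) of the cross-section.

x̄ = 95.00 mm, ȳ = 74.85 mm

Part | A | x̄ᵢ | ȳᵢ | A·x̄ᵢ | A·ȳᵢ
bottom flange | 2280.00 | 95.00 | 6.00 | 216600.00 | 13680.00
web | 1800.00 | 95.00 | 62.00 | 171000.00 | 111600.00
top flange | 3740.00 | 95.00 | 123.00 | 355300.00 | 460020.00
Σ | 7820.00 |  |  | 742900.00 | 585300.00
x̄ = 742900.00 / 7820.00 = 95.00 mm
ȳ = 585300.00 / 7820.00 = 74.85 mm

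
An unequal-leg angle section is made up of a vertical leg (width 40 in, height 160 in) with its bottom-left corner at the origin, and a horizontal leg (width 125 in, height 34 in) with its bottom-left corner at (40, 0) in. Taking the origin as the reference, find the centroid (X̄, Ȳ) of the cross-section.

X̄ = 52.92 in, Ȳ = 54.86 in

Part | A | x̄ᵢ | ȳᵢ | A·x̄ᵢ | A·ȳᵢ
vertical leg | 6400.00 | 20.00 | 80.00 | 128000.00 | 512000.00
horizontal leg | 4250.00 | 102.50 | 17.00 | 435625.00 | 72250.00
Σ | 10650.00 |  |  | 563625.00 | 584250.00
X̄ = 563625.00 / 10650.00 = 52.92 in
Ȳ = 584250.00 / 10650.00 = 54.86 in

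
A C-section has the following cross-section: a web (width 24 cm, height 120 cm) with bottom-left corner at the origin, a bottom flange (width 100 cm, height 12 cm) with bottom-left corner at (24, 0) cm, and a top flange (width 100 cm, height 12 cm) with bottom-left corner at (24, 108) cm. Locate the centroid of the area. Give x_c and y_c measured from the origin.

x_c = 40.18 cm, y_c = 60.00 cm

web: A = 24 × 120 = 2880.00, centroid at (12.00, 60.00).
bottom flange: A = 100 × 12 = 1200.00, centroid at (74.00, 6.00).
top flange: A = 100 × 12 = 1200.00, centroid at (74.00, 114.00).
ΣA = 5280.00 cm²
ΣAx_c = (2880.00)(12.00) + (1200.00)(74.00) + (1200.00)(74.00) = 212160.00 cm³
ΣAy_c = (2880.00)(60.00) + (1200.00)(6.00) + (1200.00)(114.00) = 316800.00 cm³
x_c = 212160.00 / 5280.00 = 40.18 cm
y_c = 316800.00 / 5280.00 = 60.00 cm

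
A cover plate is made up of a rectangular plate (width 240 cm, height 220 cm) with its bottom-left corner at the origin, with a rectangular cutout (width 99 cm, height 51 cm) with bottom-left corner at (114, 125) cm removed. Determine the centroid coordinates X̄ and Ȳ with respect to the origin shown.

Part | A | x̄ᵢ | ȳᵢ | A·x̄ᵢ | A·ȳᵢ
plate | 52800.00 | 120.00 | 110.00 | 6336000.00 | 5808000.00
hole | -5049.00 | 163.50 | 150.50 | -825511.50 | -759874.50
Σ | 47751.00 |  |  | 5510488.50 | 5048125.50
X̄ = 5510488.50 / 47751.00 = 115.40 cm
Ȳ = 5048125.50 / 47751.00 = 105.72 cm

X̄ = 115.40 cm, Ȳ = 105.72 cm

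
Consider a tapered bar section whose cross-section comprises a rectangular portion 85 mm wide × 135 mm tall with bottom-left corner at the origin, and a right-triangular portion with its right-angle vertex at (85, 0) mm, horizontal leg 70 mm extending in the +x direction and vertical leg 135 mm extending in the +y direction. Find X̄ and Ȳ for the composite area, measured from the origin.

rectangular portion: A = 85 × 135 = 11475.00, centroid at (42.50, 67.50).
triangular portion: A = ½·70·135 = 4725.00, centroid at (108.33, 45.00).
ΣA = 16200.00 mm², ΣAX̄ = 999562.50 mm³, ΣAȲ = 987187.50 mm³.
X̄ = 999562.50/16200.00 = 61.70 mm; Ȳ = 987187.50/16200.00 = 60.94 mm.

X̄ = 61.70 mm, Ȳ = 60.94 mm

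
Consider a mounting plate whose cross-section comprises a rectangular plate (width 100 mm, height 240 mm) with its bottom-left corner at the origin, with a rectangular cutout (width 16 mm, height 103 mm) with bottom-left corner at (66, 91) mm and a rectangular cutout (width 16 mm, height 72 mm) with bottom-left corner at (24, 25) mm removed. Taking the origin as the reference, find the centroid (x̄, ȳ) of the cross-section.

x̄ = 49.11 mm, ȳ = 121.46 mm

plate: A = 100 × 240 = 24000.00, centroid at (50.00, 120.00).
hole 1: A = −(16 × 103) = -1648.00, centroid at (74.00, 142.50).
hole 2: A = −(16 × 72) = -1152.00, centroid at (32.00, 61.00).
ΣA = 21200.00 mm², ΣAx̄ = 1041184.00 mm³, ΣAȳ = 2574888.00 mm³.
x̄ = 1041184.00/21200.00 = 49.11 mm; ȳ = 2574888.00/21200.00 = 121.46 mm.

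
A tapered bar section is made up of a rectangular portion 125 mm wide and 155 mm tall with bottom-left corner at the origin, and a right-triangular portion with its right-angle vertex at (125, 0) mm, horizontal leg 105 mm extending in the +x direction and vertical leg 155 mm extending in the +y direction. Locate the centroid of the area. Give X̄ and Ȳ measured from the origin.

rectangular portion: A = 125 × 155 = 19375.00, centroid at (62.50, 77.50).
triangular portion: A = ½·105·155 = 8137.50, centroid at (160.00, 51.67).
ΣA = 27512.50 mm²
ΣAX̄ = (19375.00)(62.50) + (8137.50)(160.00) = 2512937.50 mm³
ΣAȲ = (19375.00)(77.50) + (8137.50)(51.67) = 1922000.00 mm³
X̄ = 2512937.50 / 27512.50 = 91.34 mm
Ȳ = 1922000.00 / 27512.50 = 69.86 mm

X̄ = 91.34 mm, Ȳ = 69.86 mm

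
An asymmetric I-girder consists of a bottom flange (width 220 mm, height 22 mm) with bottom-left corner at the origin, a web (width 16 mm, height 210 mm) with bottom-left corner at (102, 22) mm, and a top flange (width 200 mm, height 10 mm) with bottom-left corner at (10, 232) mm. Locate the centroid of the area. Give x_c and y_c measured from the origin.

x_c = 110.00 mm, y_c = 93.53 mm

bottom flange: A = 220 × 22 = 4840.00, centroid at (110.00, 11.00).
web: A = 16 × 210 = 3360.00, centroid at (110.00, 127.00).
top flange: A = 200 × 10 = 2000.00, centroid at (110.00, 237.00).
ΣA = 10200.00 mm²
ΣAx_c = (4840.00)(110.00) + (3360.00)(110.00) + (2000.00)(110.00) = 1122000.00 mm³
ΣAy_c = (4840.00)(11.00) + (3360.00)(127.00) + (2000.00)(237.00) = 953960.00 mm³
x_c = 1122000.00 / 10200.00 = 110.00 mm
y_c = 953960.00 / 10200.00 = 93.53 mm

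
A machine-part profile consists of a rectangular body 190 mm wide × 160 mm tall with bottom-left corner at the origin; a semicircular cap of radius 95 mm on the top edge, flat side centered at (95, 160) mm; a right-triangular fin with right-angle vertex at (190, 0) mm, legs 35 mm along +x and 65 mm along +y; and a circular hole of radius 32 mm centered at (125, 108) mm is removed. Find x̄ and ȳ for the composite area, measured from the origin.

x̄ = 95.58 mm, ȳ = 116.46 mm

rectangular body: A = 190 × 160 = 30400.00, centroid at (95.00, 80.00).
semicircular top: A = ½π·95² = 14176.44, centroid at (95.00, 200.32).
triangular fin: A = ½·35·65 = 1137.50, centroid at (201.67, 21.67).
hole: A = −π·32² = -3216.99, centroid at (125.00, 108.00).
ΣA = 42496.95 mm², ΣAx̄ = 4062033.47 mm³, ΣAȳ = 4949024.05 mm³.
x̄ = 4062033.47/42496.95 = 95.58 mm; ȳ = 4949024.05/42496.95 = 116.46 mm.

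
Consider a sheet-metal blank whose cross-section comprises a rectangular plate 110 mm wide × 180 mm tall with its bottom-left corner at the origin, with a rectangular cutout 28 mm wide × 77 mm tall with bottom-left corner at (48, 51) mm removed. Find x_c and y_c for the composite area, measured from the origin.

x_c = 54.14 mm, y_c = 90.06 mm

plate: A = 110 × 180 = 19800.00, centroid at (55.00, 90.00).
hole: A = −(28 × 77) = -2156.00, centroid at (62.00, 89.50).
ΣA = 17644.00 mm²
ΣAx_c = (19800.00)(55.00) + (-2156.00)(62.00) = 955328.00 mm³
ΣAy_c = (19800.00)(90.00) + (-2156.00)(89.50) = 1589038.00 mm³
x_c = 955328.00 / 17644.00 = 54.14 mm
y_c = 1589038.00 / 17644.00 = 90.06 mm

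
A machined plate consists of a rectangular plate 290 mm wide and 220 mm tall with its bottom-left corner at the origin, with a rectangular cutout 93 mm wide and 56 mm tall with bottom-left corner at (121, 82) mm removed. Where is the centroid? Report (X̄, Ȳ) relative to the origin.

X̄ = 143.00 mm, Ȳ = 110.00 mm

Part | A | x̄ᵢ | ȳᵢ | A·x̄ᵢ | A·ȳᵢ
plate | 63800.00 | 145.00 | 110.00 | 9251000.00 | 7018000.00
hole | -5208.00 | 167.50 | 110.00 | -872340.00 | -572880.00
Σ | 58592.00 |  |  | 8378660.00 | 6445120.00
X̄ = 8378660.00 / 58592.00 = 143.00 mm
Ȳ = 6445120.00 / 58592.00 = 110.00 mm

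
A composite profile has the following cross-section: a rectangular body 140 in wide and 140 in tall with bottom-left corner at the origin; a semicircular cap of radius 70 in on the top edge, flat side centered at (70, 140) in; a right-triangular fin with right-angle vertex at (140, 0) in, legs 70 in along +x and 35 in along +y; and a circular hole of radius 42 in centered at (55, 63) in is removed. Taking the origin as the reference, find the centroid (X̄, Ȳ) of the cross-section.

Part | A | x̄ᵢ | ȳᵢ | A·x̄ᵢ | A·ȳᵢ
rectangular body | 19600.00 | 70.00 | 70.00 | 1372000.00 | 1372000.00
semicircular top | 7696.90 | 70.00 | 169.71 | 538783.14 | 1306232.95
triangular fin | 1225.00 | 163.33 | 11.67 | 200083.33 | 14291.67
hole | -5541.77 | 55.00 | 63.00 | -304797.32 | -349131.47
Σ | 22980.13 |  |  | 1806069.15 | 2343393.14
X̄ = 1806069.15 / 22980.13 = 78.59 in
Ȳ = 2343393.14 / 22980.13 = 101.97 in

X̄ = 78.59 in, Ȳ = 101.97 in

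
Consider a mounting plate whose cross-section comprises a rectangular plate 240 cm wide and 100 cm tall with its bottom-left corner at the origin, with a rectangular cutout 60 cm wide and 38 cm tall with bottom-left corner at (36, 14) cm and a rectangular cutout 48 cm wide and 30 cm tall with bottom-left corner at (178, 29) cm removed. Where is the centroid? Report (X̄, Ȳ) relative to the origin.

X̄ = 120.25 cm, Ȳ = 52.34 cm

Part | A | x̄ᵢ | ȳᵢ | A·x̄ᵢ | A·ȳᵢ
plate | 24000.00 | 120.00 | 50.00 | 2880000.00 | 1200000.00
hole 1 | -2280.00 | 66.00 | 33.00 | -150480.00 | -75240.00
hole 2 | -1440.00 | 202.00 | 44.00 | -290880.00 | -63360.00
Σ | 20280.00 |  |  | 2438640.00 | 1061400.00
X̄ = 2438640.00 / 20280.00 = 120.25 cm
Ȳ = 1061400.00 / 20280.00 = 52.34 cm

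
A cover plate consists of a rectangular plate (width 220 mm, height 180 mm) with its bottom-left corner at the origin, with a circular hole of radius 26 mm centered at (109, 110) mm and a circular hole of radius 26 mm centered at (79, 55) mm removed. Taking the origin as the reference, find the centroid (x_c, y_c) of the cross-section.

x_c = 111.92 mm, y_c = 90.90 mm

plate: A = 220 × 180 = 39600.00, centroid at (110.00, 90.00).
hole 1: A = −π·26² = -2123.72, centroid at (109.00, 110.00).
hole 2: A = −π·26² = -2123.72, centroid at (79.00, 55.00).
ΣA = 35352.57 mm², ΣAx_c = 3956741.27 mm³, ΣAy_c = 3213586.76 mm³.
x_c = 3956741.27/35352.57 = 111.92 mm; y_c = 3213586.76/35352.57 = 90.90 mm.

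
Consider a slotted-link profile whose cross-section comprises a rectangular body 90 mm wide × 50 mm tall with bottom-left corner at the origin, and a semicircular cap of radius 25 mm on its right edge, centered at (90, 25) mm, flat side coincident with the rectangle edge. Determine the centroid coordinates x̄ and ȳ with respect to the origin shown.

x̄ = 54.96 mm, ȳ = 25.00 mm

rectangular body: A = 90 × 50 = 4500.00, centroid at (45.00, 25.00).
semicircular end: A = ½π·25² = 981.75, centroid at (100.61, 25.00).
ΣA = 5481.75 mm²
ΣAx̄ = (4500.00)(45.00) + (981.75)(100.61) = 301273.96 mm³
ΣAȳ = (4500.00)(25.00) + (981.75)(25.00) = 137043.69 mm³
x̄ = 301273.96 / 5481.75 = 54.96 mm
ȳ = 137043.69 / 5481.75 = 25.00 mm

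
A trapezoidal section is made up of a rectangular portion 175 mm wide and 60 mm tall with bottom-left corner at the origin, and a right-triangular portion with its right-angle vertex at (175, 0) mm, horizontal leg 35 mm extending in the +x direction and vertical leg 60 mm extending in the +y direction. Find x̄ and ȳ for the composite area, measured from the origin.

x̄ = 96.52 mm, ȳ = 29.09 mm

rectangular portion: A = 175 × 60 = 10500.00, centroid at (87.50, 30.00).
triangular portion: A = ½·35·60 = 1050.00, centroid at (186.67, 20.00).
ΣA = 11550.00 mm², ΣAx̄ = 1114750.00 mm³, ΣAȳ = 336000.00 mm³.
x̄ = 1114750.00/11550.00 = 96.52 mm; ȳ = 336000.00/11550.00 = 29.09 mm.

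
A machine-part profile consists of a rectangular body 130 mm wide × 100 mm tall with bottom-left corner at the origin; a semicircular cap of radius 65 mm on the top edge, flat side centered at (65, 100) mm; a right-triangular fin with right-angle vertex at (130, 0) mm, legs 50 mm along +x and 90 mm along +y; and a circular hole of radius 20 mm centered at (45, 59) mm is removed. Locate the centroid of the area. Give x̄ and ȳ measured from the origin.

x̄ = 75.13 mm, ȳ = 72.23 mm

rectangular body: A = 130 × 100 = 13000.00, centroid at (65.00, 50.00).
semicircular top: A = ½π·65² = 6636.61, centroid at (65.00, 127.59).
triangular fin: A = ½·50·90 = 2250.00, centroid at (146.67, 30.00).
hole: A = −π·20² = -1256.64, centroid at (45.00, 59.00).
ΣA = 20629.98 mm², ΣAx̄ = 1549831.27 mm³, ΣAȳ = 1490103.19 mm³.
x̄ = 1549831.27/20629.98 = 75.13 mm; ȳ = 1490103.19/20629.98 = 72.23 mm.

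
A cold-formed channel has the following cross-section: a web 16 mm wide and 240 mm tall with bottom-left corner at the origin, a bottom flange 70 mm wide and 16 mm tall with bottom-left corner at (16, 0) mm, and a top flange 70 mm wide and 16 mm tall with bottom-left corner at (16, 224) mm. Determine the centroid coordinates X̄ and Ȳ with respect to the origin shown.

web: A = 16 × 240 = 3840.00, centroid at (8.00, 120.00).
bottom flange: A = 70 × 16 = 1120.00, centroid at (51.00, 8.00).
top flange: A = 70 × 16 = 1120.00, centroid at (51.00, 232.00).
ΣA = 6080.00 mm²
ΣAX̄ = (3840.00)(8.00) + (1120.00)(51.00) + (1120.00)(51.00) = 144960.00 mm³
ΣAȲ = (3840.00)(120.00) + (1120.00)(8.00) + (1120.00)(232.00) = 729600.00 mm³
X̄ = 144960.00 / 6080.00 = 23.84 mm
Ȳ = 729600.00 / 6080.00 = 120.00 mm

X̄ = 23.84 mm, Ȳ = 120.00 mm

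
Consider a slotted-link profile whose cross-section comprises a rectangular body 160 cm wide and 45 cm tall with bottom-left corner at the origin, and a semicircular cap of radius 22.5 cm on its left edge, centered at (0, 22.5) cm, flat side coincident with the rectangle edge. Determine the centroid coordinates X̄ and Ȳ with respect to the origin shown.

X̄ = 71.09 cm, Ȳ = 22.50 cm

rectangular body: A = 160 × 45 = 7200.00, centroid at (80.00, 22.50).
semicircular end: A = ½π·22.5² = 795.22, centroid at (-9.55, 22.50).
ΣA = 7995.22 cm², ΣAX̄ = 568406.25 cm³, ΣAȲ = 179892.35 cm³.
X̄ = 568406.25/7995.22 = 71.09 cm; Ȳ = 179892.35/7995.22 = 22.50 cm.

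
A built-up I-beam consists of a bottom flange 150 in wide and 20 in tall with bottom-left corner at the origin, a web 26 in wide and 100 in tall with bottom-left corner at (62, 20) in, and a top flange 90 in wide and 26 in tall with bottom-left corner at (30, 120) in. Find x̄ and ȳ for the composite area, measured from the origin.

x̄ = 75.00 in, ȳ = 65.90 in

bottom flange: A = 150 × 20 = 3000.00, centroid at (75.00, 10.00).
web: A = 26 × 100 = 2600.00, centroid at (75.00, 70.00).
top flange: A = 90 × 26 = 2340.00, centroid at (75.00, 133.00).
ΣA = 7940.00 in², ΣAx̄ = 595500.00 in³, ΣAȳ = 523220.00 in³.
x̄ = 595500.00/7940.00 = 75.00 in; ȳ = 523220.00/7940.00 = 65.90 in.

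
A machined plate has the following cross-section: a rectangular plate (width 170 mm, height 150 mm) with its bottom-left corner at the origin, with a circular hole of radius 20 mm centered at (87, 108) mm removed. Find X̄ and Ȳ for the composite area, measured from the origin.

X̄ = 84.90 mm, Ȳ = 73.29 mm

plate: A = 170 × 150 = 25500.00, centroid at (85.00, 75.00).
hole: A = −π·20² = -1256.64, centroid at (87.00, 108.00).
ΣA = 24243.36 mm²
ΣAX̄ = (25500.00)(85.00) + (-1256.64)(87.00) = 2058172.58 mm³
ΣAȲ = (25500.00)(75.00) + (-1256.64)(108.00) = 1776783.20 mm³
X̄ = 2058172.58 / 24243.36 = 84.90 mm
Ȳ = 1776783.20 / 24243.36 = 73.29 mm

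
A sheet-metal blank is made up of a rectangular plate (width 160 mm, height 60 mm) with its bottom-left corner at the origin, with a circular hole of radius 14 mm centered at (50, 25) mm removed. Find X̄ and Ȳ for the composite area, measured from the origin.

plate: A = 160 × 60 = 9600.00, centroid at (80.00, 30.00).
hole: A = −π·14² = -615.75, centroid at (50.00, 25.00).
ΣA = 8984.25 mm², ΣAX̄ = 737212.39 mm³, ΣAȲ = 272606.20 mm³.
X̄ = 737212.39/8984.25 = 82.06 mm; Ȳ = 272606.20/8984.25 = 30.34 mm.

X̄ = 82.06 mm, Ȳ = 30.34 mm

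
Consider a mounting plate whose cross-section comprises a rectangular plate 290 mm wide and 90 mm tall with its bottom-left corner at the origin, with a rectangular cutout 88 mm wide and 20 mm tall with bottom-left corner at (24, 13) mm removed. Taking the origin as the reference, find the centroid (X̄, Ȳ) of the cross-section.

plate: A = 290 × 90 = 26100.00, centroid at (145.00, 45.00).
hole: A = −(88 × 20) = -1760.00, centroid at (68.00, 23.00).
ΣA = 24340.00 mm²
ΣAX̄ = (26100.00)(145.00) + (-1760.00)(68.00) = 3664820.00 mm³
ΣAȲ = (26100.00)(45.00) + (-1760.00)(23.00) = 1134020.00 mm³
X̄ = 3664820.00 / 24340.00 = 150.57 mm
Ȳ = 1134020.00 / 24340.00 = 46.59 mm

X̄ = 150.57 mm, Ȳ = 46.59 mm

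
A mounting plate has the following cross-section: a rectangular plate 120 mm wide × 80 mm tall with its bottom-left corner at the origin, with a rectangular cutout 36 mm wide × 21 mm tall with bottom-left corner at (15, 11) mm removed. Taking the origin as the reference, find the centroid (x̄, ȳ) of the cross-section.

x̄ = 62.31 mm, ȳ = 41.58 mm

plate: A = 120 × 80 = 9600.00, centroid at (60.00, 40.00).
hole: A = −(36 × 21) = -756.00, centroid at (33.00, 21.50).
ΣA = 8844.00 mm², ΣAx̄ = 551052.00 mm³, ΣAȳ = 367746.00 mm³.
x̄ = 551052.00/8844.00 = 62.31 mm; ȳ = 367746.00/8844.00 = 41.58 mm.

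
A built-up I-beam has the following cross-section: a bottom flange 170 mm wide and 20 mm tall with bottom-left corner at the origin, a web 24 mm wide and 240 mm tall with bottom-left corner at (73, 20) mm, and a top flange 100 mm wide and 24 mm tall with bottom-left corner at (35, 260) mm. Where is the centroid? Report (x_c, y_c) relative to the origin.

bottom flange: A = 170 × 20 = 3400.00, centroid at (85.00, 10.00).
web: A = 24 × 240 = 5760.00, centroid at (85.00, 140.00).
top flange: A = 100 × 24 = 2400.00, centroid at (85.00, 272.00).
ΣA = 11560.00 mm², ΣAx_c = 982600.00 mm³, ΣAy_c = 1493200.00 mm³.
x_c = 982600.00/11560.00 = 85.00 mm; y_c = 1493200.00/11560.00 = 129.17 mm.

x_c = 85.00 mm, y_c = 129.17 mm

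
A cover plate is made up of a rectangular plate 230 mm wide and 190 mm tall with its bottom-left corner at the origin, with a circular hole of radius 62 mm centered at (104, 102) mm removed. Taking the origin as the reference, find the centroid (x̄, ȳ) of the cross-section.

plate: A = 230 × 190 = 43700.00, centroid at (115.00, 95.00).
hole: A = −π·62² = -12076.28, centroid at (104.00, 102.00).
ΣA = 31623.72 mm², ΣAx̄ = 3769566.66 mm³, ΣAȳ = 2919719.22 mm³.
x̄ = 3769566.66/31623.72 = 119.20 mm; ȳ = 2919719.22/31623.72 = 92.33 mm.

x̄ = 119.20 mm, ȳ = 92.33 mm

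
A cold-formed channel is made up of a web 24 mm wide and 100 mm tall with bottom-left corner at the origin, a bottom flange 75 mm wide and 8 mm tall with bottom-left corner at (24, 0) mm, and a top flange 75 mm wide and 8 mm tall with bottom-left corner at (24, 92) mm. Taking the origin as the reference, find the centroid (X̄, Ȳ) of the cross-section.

X̄ = 28.50 mm, Ȳ = 50.00 mm

web: A = 24 × 100 = 2400.00, centroid at (12.00, 50.00).
bottom flange: A = 75 × 8 = 600.00, centroid at (61.50, 4.00).
top flange: A = 75 × 8 = 600.00, centroid at (61.50, 96.00).
ΣA = 3600.00 mm², ΣAX̄ = 102600.00 mm³, ΣAȲ = 180000.00 mm³.
X̄ = 102600.00/3600.00 = 28.50 mm; Ȳ = 180000.00/3600.00 = 50.00 mm.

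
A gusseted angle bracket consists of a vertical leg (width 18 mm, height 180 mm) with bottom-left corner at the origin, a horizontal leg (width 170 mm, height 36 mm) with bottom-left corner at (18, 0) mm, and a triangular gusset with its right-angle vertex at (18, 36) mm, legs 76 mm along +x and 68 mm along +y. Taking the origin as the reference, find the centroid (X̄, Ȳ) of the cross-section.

vertical leg: A = 18 × 180 = 3240.00, centroid at (9.00, 90.00).
horizontal leg: A = 170 × 36 = 6120.00, centroid at (103.00, 18.00).
gusset: A = ½·76·68 = 2584.00, centroid at (43.33, 58.67).
ΣA = 11944.00 mm², ΣAX̄ = 771493.33 mm³, ΣAȲ = 553354.67 mm³.
X̄ = 771493.33/11944.00 = 64.59 mm; Ȳ = 553354.67/11944.00 = 46.33 mm.

X̄ = 64.59 mm, Ȳ = 46.33 mm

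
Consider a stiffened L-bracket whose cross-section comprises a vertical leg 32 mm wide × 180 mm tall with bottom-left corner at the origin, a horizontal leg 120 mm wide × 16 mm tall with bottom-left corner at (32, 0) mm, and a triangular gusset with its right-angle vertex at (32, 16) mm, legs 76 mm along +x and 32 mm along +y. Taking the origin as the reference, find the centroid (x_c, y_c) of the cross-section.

x_c = 38.05 mm, y_c = 63.65 mm

vertical leg: A = 32 × 180 = 5760.00, centroid at (16.00, 90.00).
horizontal leg: A = 120 × 16 = 1920.00, centroid at (92.00, 8.00).
gusset: A = ½·76·32 = 1216.00, centroid at (57.33, 26.67).
ΣA = 8896.00 mm², ΣAx_c = 338517.33 mm³, ΣAy_c = 566186.67 mm³.
x_c = 338517.33/8896.00 = 38.05 mm; y_c = 566186.67/8896.00 = 63.65 mm.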